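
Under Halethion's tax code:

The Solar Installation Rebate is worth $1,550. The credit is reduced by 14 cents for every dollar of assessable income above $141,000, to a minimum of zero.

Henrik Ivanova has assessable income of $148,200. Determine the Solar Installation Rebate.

Solar Installation Rebate: 14% of the $7,200 excess over $141,000 is $1,008; credit = $1,550 − $1,008 = $542.

$542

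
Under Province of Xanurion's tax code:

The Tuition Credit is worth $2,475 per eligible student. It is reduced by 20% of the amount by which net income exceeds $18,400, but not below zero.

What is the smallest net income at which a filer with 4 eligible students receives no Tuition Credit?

$67,900

Full credit = 4 × $2,475 = $9,900.
The credit falls by 20% of each dollar above $18,400, so it reaches zero when the excess is $9,900 / 20% = $49,500: income = $18,400 + $49,500 = $67,900.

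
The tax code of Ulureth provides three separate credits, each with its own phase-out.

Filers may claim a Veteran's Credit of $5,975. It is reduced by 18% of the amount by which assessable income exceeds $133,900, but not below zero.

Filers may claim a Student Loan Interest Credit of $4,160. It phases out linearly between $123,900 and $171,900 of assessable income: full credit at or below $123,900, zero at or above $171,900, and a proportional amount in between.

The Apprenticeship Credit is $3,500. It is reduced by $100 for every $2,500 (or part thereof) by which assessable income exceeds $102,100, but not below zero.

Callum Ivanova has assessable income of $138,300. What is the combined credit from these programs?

Veteran's Credit: 18% of the $4,400 excess over $133,900 is $792; credit = $5,975 − $792 = $5,183.
Student Loan Interest Credit: $138,300 is $14,400 into a $48,000 phase-out range, leaving 33,600/48,000 of the credit: $4,160 × 33,600/48,000 = $2,912.
Apprenticeship Credit: income exceeds $102,100 by $36,200, which is 15 full-or-partial $2,500 increments; reduction = 15 × $100 = $1,500, leaving $2,000.
Total: $5,183 + $2,912 + $2,000 = $10,095.

$10,095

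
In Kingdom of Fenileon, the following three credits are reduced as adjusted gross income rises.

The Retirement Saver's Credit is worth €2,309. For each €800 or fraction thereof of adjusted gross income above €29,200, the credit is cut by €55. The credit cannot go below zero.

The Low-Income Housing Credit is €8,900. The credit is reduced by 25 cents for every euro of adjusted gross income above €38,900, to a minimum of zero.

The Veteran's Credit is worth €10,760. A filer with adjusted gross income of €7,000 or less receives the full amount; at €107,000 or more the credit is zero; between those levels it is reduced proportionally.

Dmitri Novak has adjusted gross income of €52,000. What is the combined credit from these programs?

Retirement Saver's Credit: income exceeds €29,200 by €22,800, which is 29 full-or-partial €800 increments; reduction = 29 × €55 = €1,595, leaving €714.
Low-Income Housing Credit: 25% of the €13,100 excess over €38,900 is €3,275; credit = €8,900 − €3,275 = €5,625.
Veteran's Credit: €52,000 is €45,000 into a €100,000 phase-out range, leaving 55,000/100,000 of the credit: €10,760 × 55,000/100,000 = €5,918.
Total: €714 + €5,625 + €5,918 = €12,257.

€12,257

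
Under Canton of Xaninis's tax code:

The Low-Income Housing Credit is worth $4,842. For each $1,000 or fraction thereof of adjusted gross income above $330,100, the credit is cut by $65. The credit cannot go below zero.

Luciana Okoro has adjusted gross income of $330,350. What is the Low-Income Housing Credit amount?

Low-Income Housing Credit: income exceeds $330,100 by $250, which is 1 full-or-partial $1,000 increment; reduction = 1 × $65 = $65, leaving $4,777.

$4,777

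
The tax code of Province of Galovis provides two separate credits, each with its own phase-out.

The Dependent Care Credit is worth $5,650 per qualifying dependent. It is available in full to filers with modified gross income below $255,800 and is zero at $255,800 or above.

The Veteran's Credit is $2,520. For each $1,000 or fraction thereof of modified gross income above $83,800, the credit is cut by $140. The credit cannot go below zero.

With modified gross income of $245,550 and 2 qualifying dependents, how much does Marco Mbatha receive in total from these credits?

$11,300

Dependent Care Credit: base = 2 × $5,650 = $11,300. $245,550 is below the $255,800 cutoff, so the full $11,300 applies.
Veteran's Credit: income exceeds $83,800 by $161,750 → 162 increments × $140 = $22,680 ≥ base, so the credit is $0.
Total: $11,300 + $0 = $11,300.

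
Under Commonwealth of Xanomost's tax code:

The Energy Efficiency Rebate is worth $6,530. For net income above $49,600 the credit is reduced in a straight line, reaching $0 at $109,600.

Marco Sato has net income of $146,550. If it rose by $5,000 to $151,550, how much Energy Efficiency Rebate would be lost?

$0

At $146,550 — $146,550 is at or above $109,600, so the credit is $0.
At $151,550 — $151,550 is at or above $109,600, so the credit is $0.
Lost: $0 − $0 = $0.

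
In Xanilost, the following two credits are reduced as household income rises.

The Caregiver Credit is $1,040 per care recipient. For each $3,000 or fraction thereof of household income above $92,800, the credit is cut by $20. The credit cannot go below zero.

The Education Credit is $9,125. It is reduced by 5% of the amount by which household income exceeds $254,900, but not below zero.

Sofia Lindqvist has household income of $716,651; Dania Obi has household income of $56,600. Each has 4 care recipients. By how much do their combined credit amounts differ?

Sofia ($716,651): Caregiver Credit: base = 4 × $1,040 = $4,160. income exceeds $92,800 by $623,851 → 208 increments × $20 = $4,160 ≥ base, so the credit is $0. Education Credit: 5% of the $461,751 excess over $254,900 is $23,087.55 ≥ base, so the credit is $0. total $0 + $0 = $0
Dania ($56,600): Caregiver Credit: base = 4 × $1,040 = $4,160. $56,600 is at or below the $92,800 threshold, so the full $4,160 applies. Education Credit: $56,600 is at or below the $254,900 threshold, so the full $9,125 applies. total $4,160 + $9,125 = $13,285
Difference: |$0 − $13,285| = $13,285.

$13,285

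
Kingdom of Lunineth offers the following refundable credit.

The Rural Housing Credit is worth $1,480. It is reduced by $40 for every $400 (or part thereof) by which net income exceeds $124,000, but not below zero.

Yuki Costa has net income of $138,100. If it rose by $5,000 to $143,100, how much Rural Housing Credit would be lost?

$40

At $138,100 — income exceeds $124,000 by $14,100, which is 36 full-or-partial $400 increments; reduction = 36 × $40 = $1,440, leaving $40.
At $143,100 — income exceeds $124,000 by $19,100 → 48 increments × $40 = $1,920 ≥ base, so the credit is $0.
Lost: $40 − $0 = $40.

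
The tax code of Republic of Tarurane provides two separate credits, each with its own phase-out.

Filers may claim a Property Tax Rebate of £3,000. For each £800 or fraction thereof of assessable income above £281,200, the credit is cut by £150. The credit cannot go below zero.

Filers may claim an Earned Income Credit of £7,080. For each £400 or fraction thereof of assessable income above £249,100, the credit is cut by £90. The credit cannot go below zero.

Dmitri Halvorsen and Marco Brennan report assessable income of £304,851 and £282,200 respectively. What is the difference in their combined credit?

£2,700

Dmitri (£304,851): Property Tax Rebate: income exceeds £281,200 by £23,651 → 30 increments × £150 = £4,500 ≥ base, so the credit is £0. Earned Income Credit: income exceeds £249,100 by £55,751 → 140 increments × £90 = £12,600 ≥ base, so the credit is £0. total £0 + £0 = £0
Marco (£282,200): Property Tax Rebate: income exceeds £281,200 by £1,000, which is 2 full-or-partial £800 increments; reduction = 2 × £150 = £300, leaving £2,700. Earned Income Credit: income exceeds £249,100 by £33,100 → 83 increments × £90 = £7,470 ≥ base, so the credit is £0. total £2,700 + £0 = £2,700
Difference: |£0 − £2,700| = £2,700.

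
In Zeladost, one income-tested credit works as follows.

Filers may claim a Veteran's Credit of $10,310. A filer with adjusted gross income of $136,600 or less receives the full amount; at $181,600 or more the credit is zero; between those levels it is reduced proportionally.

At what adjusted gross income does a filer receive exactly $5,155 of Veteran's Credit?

$159,100

$5,155 is 5,155/10,310 of the full $10,310, so 5,155/10,310 of the $45,000 range has been used: income = $136,600 + $45,000 × 5,155/10,310 = $159,100.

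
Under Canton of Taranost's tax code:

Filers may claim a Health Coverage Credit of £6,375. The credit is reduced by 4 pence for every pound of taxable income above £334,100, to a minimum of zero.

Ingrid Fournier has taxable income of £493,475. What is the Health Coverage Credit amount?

£0

Health Coverage Credit: 4% of the £159,375 excess over £334,100 is £6,375 ≥ base, so the credit is £0.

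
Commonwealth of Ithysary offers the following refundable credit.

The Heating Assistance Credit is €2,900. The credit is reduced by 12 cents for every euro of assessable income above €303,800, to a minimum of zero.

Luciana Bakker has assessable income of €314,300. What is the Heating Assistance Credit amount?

€1,640

Heating Assistance Credit: 12% of the €10,500 excess over €303,800 is €1,260; credit = €2,900 − €1,260 = €1,640.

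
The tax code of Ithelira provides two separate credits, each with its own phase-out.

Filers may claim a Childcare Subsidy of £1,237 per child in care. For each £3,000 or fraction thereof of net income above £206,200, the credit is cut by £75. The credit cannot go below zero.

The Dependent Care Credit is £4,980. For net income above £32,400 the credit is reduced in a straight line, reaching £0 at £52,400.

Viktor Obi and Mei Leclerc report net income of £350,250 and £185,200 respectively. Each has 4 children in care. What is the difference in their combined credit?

Viktor (£350,250): Childcare Subsidy: base = 4 × £1,237 = £4,948. income exceeds £206,200 by £144,050, which is 49 full-or-partial £3,000 increments; reduction = 49 × £75 = £3,675, leaving £1,273. Dependent Care Credit: £350,250 is at or above £52,400, so the credit is £0. total £1,273 + £0 = £1,273
Mei (£185,200): Childcare Subsidy: base = 4 × £1,237 = £4,948. £185,200 is at or below the £206,200 threshold, so the full £4,948 applies. Dependent Care Credit: £185,200 is at or above £52,400, so the credit is £0. total £4,948 + £0 = £4,948
Difference: |£1,273 − £4,948| = £3,675.

£3,675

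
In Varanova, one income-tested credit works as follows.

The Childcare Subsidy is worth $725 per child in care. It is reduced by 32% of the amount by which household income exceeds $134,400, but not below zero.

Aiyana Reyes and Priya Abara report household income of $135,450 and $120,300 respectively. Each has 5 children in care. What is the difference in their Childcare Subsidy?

Aiyana ($135,450): Childcare Subsidy: base = 5 × $725 = $3,625. 32% of the $1,050 excess over $134,400 is $336; credit = $3,625 − $336 = $3,289.
Priya ($120,300): Childcare Subsidy: base = 5 × $725 = $3,625. $120,300 is at or below the $134,400 threshold, so the full $3,625 applies.
Difference: |$3,289 − $3,625| = $336.

$336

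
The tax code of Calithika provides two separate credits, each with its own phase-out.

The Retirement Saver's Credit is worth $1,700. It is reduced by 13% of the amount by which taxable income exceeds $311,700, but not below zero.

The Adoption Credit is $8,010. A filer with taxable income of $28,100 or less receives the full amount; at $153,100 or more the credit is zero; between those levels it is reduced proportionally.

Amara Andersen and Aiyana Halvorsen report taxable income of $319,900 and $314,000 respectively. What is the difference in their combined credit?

Amara ($319,900): Retirement Saver's Credit: 13% of the $8,200 excess over $311,700 is $1,066; credit = $1,700 − $1,066 = $634. Adoption Credit: $319,900 is at or above $153,100, so the credit is $0. total $634 + $0 = $634
Aiyana ($314,000): Retirement Saver's Credit: 13% of the $2,300 excess over $311,700 is $299; credit = $1,700 − $299 = $1,401. Adoption Credit: $314,000 is at or above $153,100, so the credit is $0. total $1,401 + $0 = $1,401
Difference: |$634 − $1,401| = $767.

$767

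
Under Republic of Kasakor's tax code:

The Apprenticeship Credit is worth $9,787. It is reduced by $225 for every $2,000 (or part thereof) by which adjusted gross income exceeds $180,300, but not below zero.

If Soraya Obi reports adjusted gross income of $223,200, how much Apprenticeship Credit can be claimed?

$4,837

Apprenticeship Credit: income exceeds $180,300 by $42,900, which is 22 full-or-partial $2,000 increments; reduction = 22 × $225 = $4,950, leaving $4,837.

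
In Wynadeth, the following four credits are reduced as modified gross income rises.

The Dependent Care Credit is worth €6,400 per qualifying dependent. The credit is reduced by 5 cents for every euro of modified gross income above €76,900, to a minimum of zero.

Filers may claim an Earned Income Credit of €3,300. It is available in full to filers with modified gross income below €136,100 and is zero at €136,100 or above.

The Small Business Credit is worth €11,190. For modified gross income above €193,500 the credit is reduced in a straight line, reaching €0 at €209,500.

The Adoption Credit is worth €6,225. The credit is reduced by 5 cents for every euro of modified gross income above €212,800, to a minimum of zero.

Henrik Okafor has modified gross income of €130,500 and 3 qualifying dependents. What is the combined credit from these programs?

Dependent Care Credit: base = 3 × €6,400 = €19,200. 5% of the €53,600 excess over €76,900 is €2,680; credit = €19,200 − €2,680 = €16,520.
Earned Income Credit: €130,500 is below the €136,100 cutoff, so the full €3,300 applies.
Small Business Credit: €130,500 is at or below the €193,500 threshold, so the full €11,190 applies.
Adoption Credit: €130,500 is at or below the €212,800 threshold, so the full €6,225 applies.
Total: €16,520 + €3,300 + €11,190 + €6,225 = €37,235.

€37,235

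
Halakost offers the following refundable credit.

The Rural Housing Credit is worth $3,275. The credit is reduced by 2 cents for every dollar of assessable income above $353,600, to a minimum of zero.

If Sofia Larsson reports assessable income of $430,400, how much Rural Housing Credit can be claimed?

Rural Housing Credit: 2% of the $76,800 excess over $353,600 is $1,536; credit = $3,275 − $1,536 = $1,739.

$1,739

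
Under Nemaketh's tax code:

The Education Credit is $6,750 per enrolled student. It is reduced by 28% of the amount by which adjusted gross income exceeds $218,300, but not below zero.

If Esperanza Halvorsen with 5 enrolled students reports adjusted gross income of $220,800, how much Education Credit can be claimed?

Education Credit: base = 5 × $6,750 = $33,750. 28% of the $2,500 excess over $218,300 is $700; credit = $33,750 − $700 = $33,050.

$33,050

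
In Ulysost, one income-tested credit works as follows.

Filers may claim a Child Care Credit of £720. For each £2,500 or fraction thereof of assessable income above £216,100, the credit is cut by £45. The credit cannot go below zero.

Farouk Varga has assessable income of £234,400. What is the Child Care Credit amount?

Child Care Credit: income exceeds £216,100 by £18,300, which is 8 full-or-partial £2,500 increments; reduction = 8 × £45 = £360, leaving £360.

£360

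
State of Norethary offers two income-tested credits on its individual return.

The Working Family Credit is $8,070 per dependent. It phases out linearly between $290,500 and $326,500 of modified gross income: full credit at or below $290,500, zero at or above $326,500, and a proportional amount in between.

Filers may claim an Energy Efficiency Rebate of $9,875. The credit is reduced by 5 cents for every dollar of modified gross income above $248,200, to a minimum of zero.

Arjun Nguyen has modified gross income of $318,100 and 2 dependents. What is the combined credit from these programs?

Working Family Credit: base = 2 × $8,070 = $16,140. $318,100 is $27,600 into a $36,000 phase-out range, leaving 8,400/36,000 of the credit: $16,140 × 8,400/36,000 = $3,766.
Energy Efficiency Rebate: 5% of the $69,900 excess over $248,200 is $3,495; credit = $9,875 − $3,495 = $6,380.
Total: $3,766 + $6,380 = $10,146.

$10,146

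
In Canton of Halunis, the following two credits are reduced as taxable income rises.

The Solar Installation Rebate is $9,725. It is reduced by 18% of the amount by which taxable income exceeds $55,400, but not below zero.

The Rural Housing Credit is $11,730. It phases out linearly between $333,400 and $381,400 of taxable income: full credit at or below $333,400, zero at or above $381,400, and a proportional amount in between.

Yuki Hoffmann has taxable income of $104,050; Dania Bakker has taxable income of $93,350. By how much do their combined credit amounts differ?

Yuki ($104,050): Solar Installation Rebate: 18% of the $48,650 excess over $55,400 is $8,757; credit = $9,725 − $8,757 = $968. Rural Housing Credit: $104,050 is at or below the $333,400 threshold, so the full $11,730 applies. total $968 + $11,730 = $12,698
Dania ($93,350): Solar Installation Rebate: 18% of the $37,950 excess over $55,400 is $6,831; credit = $9,725 − $6,831 = $2,894. Rural Housing Credit: $93,350 is at or below the $333,400 threshold, so the full $11,730 applies. total $2,894 + $11,730 = $14,624
Difference: |$12,698 − $14,624| = $1,926.

$1,926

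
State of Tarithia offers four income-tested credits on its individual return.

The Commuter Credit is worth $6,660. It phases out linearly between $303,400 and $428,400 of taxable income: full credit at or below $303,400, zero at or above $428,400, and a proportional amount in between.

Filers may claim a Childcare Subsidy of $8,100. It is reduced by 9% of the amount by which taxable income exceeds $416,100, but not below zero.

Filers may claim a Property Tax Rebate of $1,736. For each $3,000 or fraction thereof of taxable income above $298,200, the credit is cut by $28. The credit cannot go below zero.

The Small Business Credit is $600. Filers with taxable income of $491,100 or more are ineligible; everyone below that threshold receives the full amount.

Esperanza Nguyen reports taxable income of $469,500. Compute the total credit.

Commuter Credit: $469,500 is at or above $428,400, so the credit is $0.
Childcare Subsidy: 9% of the $53,400 excess over $416,100 is $4,806; credit = $8,100 − $4,806 = $3,294.
Property Tax Rebate: income exceeds $298,200 by $171,300, which is 58 full-or-partial $3,000 increments; reduction = 58 × $28 = $1,624, leaving $112.
Small Business Credit: $469,500 is below the $491,100 cutoff, so the full $600 applies.
Total: $0 + $3,294 + $112 + $600 = $4,006.

$4,006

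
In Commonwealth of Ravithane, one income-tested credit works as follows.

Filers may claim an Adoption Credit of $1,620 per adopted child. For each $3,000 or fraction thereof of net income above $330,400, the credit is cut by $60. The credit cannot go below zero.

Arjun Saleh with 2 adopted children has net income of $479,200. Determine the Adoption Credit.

Adoption Credit: base = 2 × $1,620 = $3,240. income exceeds $330,400 by $148,800, which is 50 full-or-partial $3,000 increments; reduction = 50 × $60 = $3,000, leaving $240.

$240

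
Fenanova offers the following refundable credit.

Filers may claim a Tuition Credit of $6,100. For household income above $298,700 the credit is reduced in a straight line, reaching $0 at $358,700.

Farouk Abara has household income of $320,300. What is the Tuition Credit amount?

Tuition Credit: $320,300 is $21,600 into a $60,000 phase-out range, leaving 38,400/60,000 of the credit: $6,100 × 38,400/60,000 = $3,904.

$3,904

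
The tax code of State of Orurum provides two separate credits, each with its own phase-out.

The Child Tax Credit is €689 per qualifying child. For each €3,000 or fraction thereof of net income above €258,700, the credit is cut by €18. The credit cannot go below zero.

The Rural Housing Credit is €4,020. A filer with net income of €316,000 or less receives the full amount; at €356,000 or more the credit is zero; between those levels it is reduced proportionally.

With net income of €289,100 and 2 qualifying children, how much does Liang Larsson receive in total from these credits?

Child Tax Credit: base = 2 × €689 = €1,378. income exceeds €258,700 by €30,400, which is 11 full-or-partial €3,000 increments; reduction = 11 × €18 = €198, leaving €1,180.
Rural Housing Credit: €289,100 is at or below the €316,000 threshold, so the full €4,020 applies.
Total: €1,180 + €4,020 = €5,200.

€5,200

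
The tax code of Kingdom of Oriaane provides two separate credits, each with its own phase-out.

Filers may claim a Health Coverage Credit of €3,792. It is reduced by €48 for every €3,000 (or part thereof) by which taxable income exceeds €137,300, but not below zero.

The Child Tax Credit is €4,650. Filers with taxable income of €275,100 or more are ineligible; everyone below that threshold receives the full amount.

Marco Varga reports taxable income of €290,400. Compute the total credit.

Health Coverage Credit: income exceeds €137,300 by €153,100, which is 52 full-or-partial €3,000 increments; reduction = 52 × €48 = €2,496, leaving €1,296.
Child Tax Credit: €290,400 meets or exceeds the €275,100 cutoff, so the credit is €0.
Total: €1,296 + €0 = €1,296.

€1,296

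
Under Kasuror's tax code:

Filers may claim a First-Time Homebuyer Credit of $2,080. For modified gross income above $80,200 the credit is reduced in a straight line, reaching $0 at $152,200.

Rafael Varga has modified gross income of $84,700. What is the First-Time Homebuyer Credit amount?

First-Time Homebuyer Credit: $84,700 is $4,500 into a $72,000 phase-out range, leaving 67,500/72,000 of the credit: $2,080 × 67,500/72,000 = $1,950.

$1,950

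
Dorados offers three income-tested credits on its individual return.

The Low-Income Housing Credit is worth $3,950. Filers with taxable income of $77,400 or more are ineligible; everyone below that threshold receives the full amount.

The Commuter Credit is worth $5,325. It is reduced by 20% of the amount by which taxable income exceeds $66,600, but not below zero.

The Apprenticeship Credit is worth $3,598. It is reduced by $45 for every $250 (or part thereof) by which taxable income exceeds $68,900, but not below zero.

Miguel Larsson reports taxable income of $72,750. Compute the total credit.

Low-Income Housing Credit: $72,750 is below the $77,400 cutoff, so the full $3,950 applies.
Commuter Credit: 20% of the $6,150 excess over $66,600 is $1,230; credit = $5,325 − $1,230 = $4,095.
Apprenticeship Credit: income exceeds $68,900 by $3,850, which is 16 full-or-partial $250 increments; reduction = 16 × $45 = $720, leaving $2,878.
Total: $3,950 + $4,095 + $2,878 = $10,923.

$10,923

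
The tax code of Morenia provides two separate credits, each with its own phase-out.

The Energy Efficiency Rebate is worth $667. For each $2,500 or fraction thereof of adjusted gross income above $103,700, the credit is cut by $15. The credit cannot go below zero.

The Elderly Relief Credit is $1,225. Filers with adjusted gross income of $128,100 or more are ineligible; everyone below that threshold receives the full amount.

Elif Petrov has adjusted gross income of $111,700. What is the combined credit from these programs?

$1,832

Energy Efficiency Rebate: income exceeds $103,700 by $8,000, which is 4 full-or-partial $2,500 increments; reduction = 4 × $15 = $60, leaving $607.
Elderly Relief Credit: $111,700 is below the $128,100 cutoff, so the full $1,225 applies.
Total: $607 + $1,225 = $1,832.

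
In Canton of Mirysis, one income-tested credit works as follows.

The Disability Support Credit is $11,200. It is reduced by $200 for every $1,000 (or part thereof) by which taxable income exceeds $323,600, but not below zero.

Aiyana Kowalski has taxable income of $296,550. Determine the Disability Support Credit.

Disability Support Credit: $296,550 is at or below the $323,600 threshold, so the full $11,200 applies.

$11,200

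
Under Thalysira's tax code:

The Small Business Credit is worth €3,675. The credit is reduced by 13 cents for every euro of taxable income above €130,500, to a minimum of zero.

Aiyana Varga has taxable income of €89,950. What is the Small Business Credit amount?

Small Business Credit: €89,950 is at or below the €130,500 threshold, so the full €3,675 applies.

€3,675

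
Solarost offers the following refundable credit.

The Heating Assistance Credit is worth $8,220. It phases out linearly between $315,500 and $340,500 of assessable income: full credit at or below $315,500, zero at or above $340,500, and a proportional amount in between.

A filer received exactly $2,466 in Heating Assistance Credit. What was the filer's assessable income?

$333,000

$2,466 is 2,466/8,220 of the full $8,220, so 5,754/8,220 of the $25,000 range has been used: income = $315,500 + $25,000 × 5,754/8,220 = $333,000.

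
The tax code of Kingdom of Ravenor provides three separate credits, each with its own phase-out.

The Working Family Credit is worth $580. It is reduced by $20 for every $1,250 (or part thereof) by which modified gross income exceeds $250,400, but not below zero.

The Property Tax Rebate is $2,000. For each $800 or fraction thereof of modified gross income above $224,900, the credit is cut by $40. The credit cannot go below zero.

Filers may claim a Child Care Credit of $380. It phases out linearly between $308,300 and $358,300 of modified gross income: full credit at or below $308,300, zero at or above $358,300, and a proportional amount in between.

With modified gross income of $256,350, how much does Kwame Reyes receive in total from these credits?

Working Family Credit: income exceeds $250,400 by $5,950, which is 5 full-or-partial $1,250 increments; reduction = 5 × $20 = $100, leaving $480.
Property Tax Rebate: income exceeds $224,900 by $31,450, which is 40 full-or-partial $800 increments; reduction = 40 × $40 = $1,600, leaving $400.
Child Care Credit: $256,350 is at or below the $308,300 threshold, so the full $380 applies.
Total: $480 + $400 + $380 = $1,260.

$1,260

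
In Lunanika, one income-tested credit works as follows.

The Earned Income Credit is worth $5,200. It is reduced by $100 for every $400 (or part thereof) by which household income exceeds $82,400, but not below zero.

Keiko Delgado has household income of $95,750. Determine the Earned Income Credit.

$1,800

Earned Income Credit: income exceeds $82,400 by $13,350, which is 34 full-or-partial $400 increments; reduction = 34 × $100 = $3,400, leaving $1,800.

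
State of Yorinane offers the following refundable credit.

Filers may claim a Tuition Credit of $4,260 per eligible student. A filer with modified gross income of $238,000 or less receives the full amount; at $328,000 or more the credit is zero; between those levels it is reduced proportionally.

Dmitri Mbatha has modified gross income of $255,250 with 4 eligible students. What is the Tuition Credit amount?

Tuition Credit: base = 4 × $4,260 = $17,040. $255,250 is $17,250 into a $90,000 phase-out range, leaving 72,750/90,000 of the credit: $17,040 × 72,750/90,000 = $13,774.

$13,774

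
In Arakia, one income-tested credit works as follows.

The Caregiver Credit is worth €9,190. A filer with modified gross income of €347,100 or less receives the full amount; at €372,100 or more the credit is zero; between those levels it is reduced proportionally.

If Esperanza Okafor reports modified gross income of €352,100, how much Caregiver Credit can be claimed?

Caregiver Credit: €352,100 is €5,000 into a €25,000 phase-out range, leaving 20,000/25,000 of the credit: €9,190 × 20,000/25,000 = €7,352.

€7,352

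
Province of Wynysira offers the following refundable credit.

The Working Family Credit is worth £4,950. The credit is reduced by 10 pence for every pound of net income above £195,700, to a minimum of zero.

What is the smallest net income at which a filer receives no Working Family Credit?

The credit falls by 10% of each pound above £195,700, so it reaches zero when the excess is £4,950 / 10% = £49,500: income = £195,700 + £49,500 = £245,200.

£245,200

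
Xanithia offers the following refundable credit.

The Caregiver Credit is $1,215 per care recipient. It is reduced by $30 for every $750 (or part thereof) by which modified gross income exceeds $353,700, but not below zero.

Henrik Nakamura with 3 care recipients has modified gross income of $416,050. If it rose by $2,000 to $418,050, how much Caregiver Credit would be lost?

At $416,050 — base = 3 × $1,215 = $3,645. income exceeds $353,700 by $62,350, which is 84 full-or-partial $750 increments; reduction = 84 × $30 = $2,520, leaving $1,125.
At $418,050 — base = 3 × $1,215 = $3,645. income exceeds $353,700 by $64,350, which is 86 full-or-partial $750 increments; reduction = 86 × $30 = $2,580, leaving $1,065.
Lost: $1,125 − $1,065 = $60.

$60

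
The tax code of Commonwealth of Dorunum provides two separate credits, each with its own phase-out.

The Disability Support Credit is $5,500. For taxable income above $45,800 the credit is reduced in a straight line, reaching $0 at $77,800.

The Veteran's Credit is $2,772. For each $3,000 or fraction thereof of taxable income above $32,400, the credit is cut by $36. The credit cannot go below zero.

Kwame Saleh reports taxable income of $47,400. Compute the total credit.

$7,817

Disability Support Credit: $47,400 is $1,600 into a $32,000 phase-out range, leaving 30,400/32,000 of the credit: $5,500 × 30,400/32,000 = $5,225.
Veteran's Credit: income exceeds $32,400 by $15,000, which is 5 full-or-partial $3,000 increments; reduction = 5 × $36 = $180, leaving $2,592.
Total: $5,225 + $2,592 = $7,817.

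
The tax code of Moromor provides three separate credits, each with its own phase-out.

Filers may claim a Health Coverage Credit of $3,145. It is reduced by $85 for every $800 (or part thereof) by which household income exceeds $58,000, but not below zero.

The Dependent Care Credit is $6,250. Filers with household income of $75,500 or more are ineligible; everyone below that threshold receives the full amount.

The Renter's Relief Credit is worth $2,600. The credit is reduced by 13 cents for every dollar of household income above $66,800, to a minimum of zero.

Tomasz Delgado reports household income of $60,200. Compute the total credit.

$11,740

Health Coverage Credit: income exceeds $58,000 by $2,200, which is 3 full-or-partial $800 increments; reduction = 3 × $85 = $255, leaving $2,890.
Dependent Care Credit: $60,200 is below the $75,500 cutoff, so the full $6,250 applies.
Renter's Relief Credit: $60,200 is at or below the $66,800 threshold, so the full $2,600 applies.
Total: $2,890 + $6,250 + $2,600 = $11,740.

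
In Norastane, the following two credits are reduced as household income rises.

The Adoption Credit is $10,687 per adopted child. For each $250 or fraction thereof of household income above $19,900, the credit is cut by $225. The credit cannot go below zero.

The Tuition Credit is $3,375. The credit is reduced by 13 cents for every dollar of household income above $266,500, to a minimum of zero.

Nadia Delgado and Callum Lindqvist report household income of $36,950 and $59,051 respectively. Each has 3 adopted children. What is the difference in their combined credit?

$16,536

Nadia ($36,950): Adoption Credit: base = 3 × $10,687 = $32,061. income exceeds $19,900 by $17,050, which is 69 full-or-partial $250 increments; reduction = 69 × $225 = $15,525, leaving $16,536. Tuition Credit: $36,950 is at or below the $266,500 threshold, so the full $3,375 applies. total $16,536 + $3,375 = $19,911
Callum ($59,051): Adoption Credit: base = 3 × $10,687 = $32,061. income exceeds $19,900 by $39,151 → 157 increments × $225 = $35,325 ≥ base, so the credit is $0. Tuition Credit: $59,051 is at or below the $266,500 threshold, so the full $3,375 applies. total $0 + $3,375 = $3,375
Difference: |$19,911 − $3,375| = $16,536.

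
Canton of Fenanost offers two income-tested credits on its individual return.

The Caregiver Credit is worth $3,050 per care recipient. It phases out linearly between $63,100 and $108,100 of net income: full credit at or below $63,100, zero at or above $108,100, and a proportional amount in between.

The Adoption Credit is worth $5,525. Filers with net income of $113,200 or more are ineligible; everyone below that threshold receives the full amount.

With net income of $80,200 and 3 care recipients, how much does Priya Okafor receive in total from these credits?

Caregiver Credit: base = 3 × $3,050 = $9,150. $80,200 is $17,100 into a $45,000 phase-out range, leaving 27,900/45,000 of the credit: $9,150 × 27,900/45,000 = $5,673.
Adoption Credit: $80,200 is below the $113,200 cutoff, so the full $5,525 applies.
Total: $5,673 + $5,525 = $11,198.

$11,198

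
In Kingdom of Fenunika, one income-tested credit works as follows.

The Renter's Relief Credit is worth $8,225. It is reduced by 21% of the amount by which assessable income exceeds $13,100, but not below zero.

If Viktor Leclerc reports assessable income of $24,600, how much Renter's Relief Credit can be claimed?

Renter's Relief Credit: 21% of the $11,500 excess over $13,100 is $2,415; credit = $8,225 − $2,415 = $5,810.

$5,810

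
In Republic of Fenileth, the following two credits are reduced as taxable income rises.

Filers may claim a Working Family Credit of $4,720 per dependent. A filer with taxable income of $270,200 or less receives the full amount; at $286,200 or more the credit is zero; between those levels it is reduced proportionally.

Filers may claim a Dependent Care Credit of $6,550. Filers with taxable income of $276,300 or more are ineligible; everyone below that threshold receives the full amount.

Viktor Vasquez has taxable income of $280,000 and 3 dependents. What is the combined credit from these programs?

$5,487

Working Family Credit: base = 3 × $4,720 = $14,160. $280,000 is $9,800 into a $16,000 phase-out range, leaving 6,200/16,000 of the credit: $14,160 × 6,200/16,000 = $5,487.
Dependent Care Credit: $280,000 meets or exceeds the $276,300 cutoff, so the credit is $0.
Total: $5,487 + $0 = $5,487.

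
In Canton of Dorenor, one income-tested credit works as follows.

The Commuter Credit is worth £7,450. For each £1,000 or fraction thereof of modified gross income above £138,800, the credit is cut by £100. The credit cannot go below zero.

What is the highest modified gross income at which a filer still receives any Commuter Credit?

After 74 increments the reduction is 74 × £100 = £7,400, leaving £50; one more increment wipes it out. Increment 74 ends at excess 74 × £1,000 = £74,000, so the highest qualifying income is £138,800 + £74,000 = £212,800.

£212,800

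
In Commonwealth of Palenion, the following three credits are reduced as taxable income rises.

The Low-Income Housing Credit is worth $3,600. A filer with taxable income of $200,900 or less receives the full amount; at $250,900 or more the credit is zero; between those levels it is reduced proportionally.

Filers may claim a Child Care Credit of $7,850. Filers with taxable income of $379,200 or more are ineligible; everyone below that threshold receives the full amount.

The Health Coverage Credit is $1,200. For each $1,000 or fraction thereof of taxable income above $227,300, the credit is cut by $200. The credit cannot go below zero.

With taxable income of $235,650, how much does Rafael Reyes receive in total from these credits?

Low-Income Housing Credit: $235,650 is $34,750 into a $50,000 phase-out range, leaving 15,250/50,000 of the credit: $3,600 × 15,250/50,000 = $1,098.
Child Care Credit: $235,650 is below the $379,200 cutoff, so the full $7,850 applies.
Health Coverage Credit: income exceeds $227,300 by $8,350 → 9 increments × $200 = $1,800 ≥ base, so the credit is $0.
Total: $1,098 + $7,850 + $0 = $8,948.

$8,948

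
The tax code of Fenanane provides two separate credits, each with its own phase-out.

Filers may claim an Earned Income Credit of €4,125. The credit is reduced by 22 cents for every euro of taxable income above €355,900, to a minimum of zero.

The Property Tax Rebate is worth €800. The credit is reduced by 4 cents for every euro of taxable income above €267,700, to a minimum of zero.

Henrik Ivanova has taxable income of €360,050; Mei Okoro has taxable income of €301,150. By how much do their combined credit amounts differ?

Henrik (€360,050): Earned Income Credit: 22% of the €4,150 excess over €355,900 is €913; credit = €4,125 − €913 = €3,212. Property Tax Rebate: 4% of the €92,350 excess over €267,700 is €3,694 ≥ base, so the credit is €0. total €3,212 + €0 = €3,212
Mei (€301,150): Earned Income Credit: €301,150 is at or below the €355,900 threshold, so the full €4,125 applies. Property Tax Rebate: 4% of the €33,450 excess over €267,700 is €1,338 ≥ base, so the credit is €0. total €4,125 + €0 = €4,125
Difference: |€3,212 − €4,125| = €913.

€913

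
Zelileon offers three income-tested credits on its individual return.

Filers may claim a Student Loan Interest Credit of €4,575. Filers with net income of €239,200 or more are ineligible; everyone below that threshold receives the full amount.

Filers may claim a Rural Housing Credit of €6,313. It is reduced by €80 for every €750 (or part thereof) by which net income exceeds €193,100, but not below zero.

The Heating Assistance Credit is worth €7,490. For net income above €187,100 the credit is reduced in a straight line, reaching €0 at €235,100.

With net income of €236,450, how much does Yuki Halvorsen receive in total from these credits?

Student Loan Interest Credit: €236,450 is below the €239,200 cutoff, so the full €4,575 applies.
Rural Housing Credit: income exceeds €193,100 by €43,350, which is 58 full-or-partial €750 increments; reduction = 58 × €80 = €4,640, leaving €1,673.
Heating Assistance Credit: €236,450 is at or above €235,100, so the credit is €0.
Total: €4,575 + €1,673 + €0 = €6,248.

€6,248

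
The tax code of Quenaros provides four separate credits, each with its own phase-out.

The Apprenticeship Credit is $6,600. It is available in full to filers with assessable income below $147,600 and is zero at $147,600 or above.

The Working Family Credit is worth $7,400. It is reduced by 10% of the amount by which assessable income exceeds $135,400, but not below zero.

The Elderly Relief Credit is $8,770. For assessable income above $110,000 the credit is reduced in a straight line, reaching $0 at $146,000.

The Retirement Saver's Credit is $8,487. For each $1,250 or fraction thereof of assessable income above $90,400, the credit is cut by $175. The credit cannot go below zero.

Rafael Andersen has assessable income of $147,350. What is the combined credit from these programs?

$13,242

Apprenticeship Credit: $147,350 is below the $147,600 cutoff, so the full $6,600 applies.
Working Family Credit: 10% of the $11,950 excess over $135,400 is $1,195; credit = $7,400 − $1,195 = $6,205.
Elderly Relief Credit: $147,350 is at or above $146,000, so the credit is $0.
Retirement Saver's Credit: income exceeds $90,400 by $56,950, which is 46 full-or-partial $1,250 increments; reduction = 46 × $175 = $8,050, leaving $437.
Total: $6,600 + $6,205 + $0 + $437 = $13,242.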